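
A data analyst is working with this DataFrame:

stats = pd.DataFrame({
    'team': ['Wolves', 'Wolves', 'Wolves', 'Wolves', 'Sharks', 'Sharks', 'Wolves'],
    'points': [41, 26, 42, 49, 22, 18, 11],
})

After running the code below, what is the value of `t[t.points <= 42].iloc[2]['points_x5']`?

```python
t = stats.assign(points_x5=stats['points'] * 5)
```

add column points_x5 = stats['points'] * 5:
     team  points  points_x5
0  Wolves      41        205
1  Wolves      26        130
2  Wolves      42        210
3  Wolves      49        245
4  Sharks      22        110
5  Sharks      18         90
6  Wolves      11         55
filter rows where points <= 42:
     team  points  points_x5
0  Wolves      41        205
1  Wolves      26        130
2  Wolves      42        210
4  Sharks      22        110
5  Sharks      18         90
6  Wolves      11         55
Then the value at position 2, column 'points_x5': 210

210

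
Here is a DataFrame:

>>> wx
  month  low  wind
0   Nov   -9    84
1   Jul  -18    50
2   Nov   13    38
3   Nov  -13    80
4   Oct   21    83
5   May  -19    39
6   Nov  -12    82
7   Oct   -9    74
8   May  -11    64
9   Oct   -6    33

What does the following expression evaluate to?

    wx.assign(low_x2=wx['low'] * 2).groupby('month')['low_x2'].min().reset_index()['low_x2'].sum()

add column low_x2 = wx['low'] * 2:
  month  low  wind  low_x2
0   Nov   -9    84     -18
1   Jul  -18    50     -36
2   Nov   13    38      26
3   Nov  -13    80     -26
4   Oct   21    83      42
5   May  -19    39     -38
6   Nov  -12    82     -24
7   Oct   -9    74     -18
8   May  -11    64     -22
9   Oct   -6    33     -12
group by month, min of low_x2:
month
Jul   -36
May   -38
Nov   -26
Oct   -18
Name: low_x2, dtype: int64
reset_index():
  month  low_x2
0   Jul     -36
1   May     -38
2   Nov     -26
3   Oct     -18
Taking the sum of column 'low_x2' gives -118.

-118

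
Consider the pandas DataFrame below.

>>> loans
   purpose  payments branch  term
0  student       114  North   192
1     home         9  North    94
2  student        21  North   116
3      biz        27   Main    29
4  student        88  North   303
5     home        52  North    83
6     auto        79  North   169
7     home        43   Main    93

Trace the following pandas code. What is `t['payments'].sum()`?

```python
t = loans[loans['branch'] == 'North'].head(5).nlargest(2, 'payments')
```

202

filter rows where branch == 'North':
   purpose  payments branch  term
0  student       114  North   192
1     home         9  North    94
2  student        21  North   116
4  student        88  North   303
5     home        52  North    83
6     auto        79  North   169
take first 5 rows:
   purpose  payments branch  term
0  student       114  North   192
1     home         9  North    94
2  student        21  North   116
4  student        88  North   303
5     home        52  North    83
take 2 rows with largest payments:
   purpose  payments branch  term
0  student       114  North   192
4  student        88  North   303
Finally, sum of column 'payments' = 202.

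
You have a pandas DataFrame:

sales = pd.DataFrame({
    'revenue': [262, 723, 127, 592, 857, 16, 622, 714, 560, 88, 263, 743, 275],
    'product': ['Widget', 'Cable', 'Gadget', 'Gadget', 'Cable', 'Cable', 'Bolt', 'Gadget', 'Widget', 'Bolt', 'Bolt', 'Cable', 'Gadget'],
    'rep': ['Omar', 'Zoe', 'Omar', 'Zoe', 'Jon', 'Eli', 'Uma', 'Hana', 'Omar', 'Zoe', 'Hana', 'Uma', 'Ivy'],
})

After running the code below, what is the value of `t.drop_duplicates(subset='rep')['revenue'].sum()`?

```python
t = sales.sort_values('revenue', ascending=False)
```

sort by revenue descending:
    revenue product   rep
4       857   Cable   Jon
11      743   Cable   Uma
1       723   Cable   Zoe
7       714  Gadget  Hana
6       622    Bolt   Uma
3       592  Gadget   Zoe
8       560  Widget  Omar
12      275  Gadget   Ivy
10      263    Bolt  Hana
0       262  Widget  Omar
2       127  Gadget  Omar
9        88    Bolt   Zoe
5        16   Cable   Eli
drop duplicate rep (keep=first):
    revenue product   rep
4       857   Cable   Jon
11      743   Cable   Uma
1       723   Cable   Zoe
7       714  Gadget  Hana
8       560  Widget  Omar
12      275  Gadget   Ivy
5        16   Cable   Eli

3888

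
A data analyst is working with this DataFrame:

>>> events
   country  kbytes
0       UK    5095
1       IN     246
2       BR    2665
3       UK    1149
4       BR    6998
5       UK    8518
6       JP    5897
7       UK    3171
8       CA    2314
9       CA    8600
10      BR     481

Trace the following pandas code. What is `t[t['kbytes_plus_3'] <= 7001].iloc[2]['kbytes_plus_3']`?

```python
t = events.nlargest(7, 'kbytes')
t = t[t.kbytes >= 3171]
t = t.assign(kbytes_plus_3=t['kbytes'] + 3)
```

take 7 rows with largest kbytes:
  country  kbytes
9      CA    8600
5      UK    8518
4      BR    6998
6      JP    5897
0      UK    5095
7      UK    3171
2      BR    2665
filter rows where kbytes >= 3171:
  country  kbytes
9      CA    8600
5      UK    8518
4      BR    6998
6      JP    5897
0      UK    5095
7      UK    3171
add column kbytes_plus_3 = t['kbytes'] + 3:
  country  kbytes  kbytes_plus_3
9      CA    8600           8603
5      UK    8518           8521
4      BR    6998           7001
6      JP    5897           5900
0      UK    5095           5098
7      UK    3171           3174
filter rows where kbytes_plus_3 <= 7001:
  country  kbytes  kbytes_plus_3
4      BR    6998           7001
6      JP    5897           5900
0      UK    5095           5098
7      UK    3171           3174
The value at position 2, column 'kbytes_plus_3' is 5098.

5098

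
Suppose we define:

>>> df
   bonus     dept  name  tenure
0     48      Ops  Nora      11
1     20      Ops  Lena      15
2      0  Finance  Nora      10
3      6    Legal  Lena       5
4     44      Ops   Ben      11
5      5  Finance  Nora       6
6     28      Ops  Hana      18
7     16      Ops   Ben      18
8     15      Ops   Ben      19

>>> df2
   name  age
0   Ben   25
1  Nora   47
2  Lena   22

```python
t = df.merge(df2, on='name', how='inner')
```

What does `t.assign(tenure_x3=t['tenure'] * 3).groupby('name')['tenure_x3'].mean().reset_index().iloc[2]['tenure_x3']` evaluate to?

27.0

merge on 'name' (how='inner') → 8 rows:
   bonus     dept  name  tenure  age
0     48      Ops  Nora      11   47
1     20      Ops  Lena      15   22
2      0  Finance  Nora      10   47
3      6    Legal  Lena       5   22
4     44      Ops   Ben      11   25
5      5  Finance  Nora       6   47
6     16      Ops   Ben      18   25
7     15      Ops   Ben      19   25
add column tenure_x3 = t['tenure'] * 3:
   bonus     dept  name  tenure  age  tenure_x3
0     48      Ops  Nora      11   47         33
1     20      Ops  Lena      15   22         45
2      0  Finance  Nora      10   47         30
3      6    Legal  Lena       5   22         15
4     44      Ops   Ben      11   25         33
5      5  Finance  Nora       6   47         18
6     16      Ops   Ben      18   25         54
7     15      Ops   Ben      19   25         57
group by name, mean of tenure_x3:
name
Ben     48.0
Lena    30.0
Nora    27.0
Name: tenure_x3, dtype: float64
reset_index():
   name  tenure_x3
0   Ben       48.0
1  Lena       30.0
2  Nora       27.0
Taking the value at position 2, column 'tenure_x3' gives 27.0.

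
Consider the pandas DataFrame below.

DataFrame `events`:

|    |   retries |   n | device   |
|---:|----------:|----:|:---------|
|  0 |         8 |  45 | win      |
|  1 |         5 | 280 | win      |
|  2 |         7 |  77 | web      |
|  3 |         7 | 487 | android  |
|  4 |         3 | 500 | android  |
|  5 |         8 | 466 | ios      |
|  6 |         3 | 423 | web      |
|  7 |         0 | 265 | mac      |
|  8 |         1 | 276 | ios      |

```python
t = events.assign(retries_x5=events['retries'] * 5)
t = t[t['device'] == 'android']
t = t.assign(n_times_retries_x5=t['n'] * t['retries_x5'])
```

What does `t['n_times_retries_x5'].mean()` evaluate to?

12272.5

add column retries_x5 = events['retries'] * 5:
   retries    n   device  retries_x5
0        8   45      win          40
1        5  280      win          25
2        7   77      web          35
3        7  487  android          35
4        3  500  android          15
5        8  466      ios          40
6        3  423      web          15
7        0  265      mac           0
8        1  276      ios           5
filter rows where device == 'android':
   retries    n   device  retries_x5
3        7  487  android          35
4        3  500  android          15
add column n_times_retries_x5 = t['n'] * t['retries_x5']:
   retries    n   device  retries_x5  n_times_retries_x5
3        7  487  android          35               17045
4        3  500  android          15                7500
Finally, mean of column 'n_times_retries_x5' = 12272.5.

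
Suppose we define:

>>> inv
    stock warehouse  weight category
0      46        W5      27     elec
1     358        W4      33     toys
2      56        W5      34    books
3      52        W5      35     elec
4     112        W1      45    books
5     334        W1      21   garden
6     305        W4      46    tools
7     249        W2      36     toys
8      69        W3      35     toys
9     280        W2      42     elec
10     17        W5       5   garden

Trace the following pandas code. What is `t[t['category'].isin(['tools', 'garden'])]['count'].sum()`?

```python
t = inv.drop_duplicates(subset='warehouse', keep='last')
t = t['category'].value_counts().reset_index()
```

drop duplicate warehouse (keep=last):
    stock warehouse  weight category
5     334        W1      21   garden
6     305        W4      46    tools
8      69        W3      35     toys
9     280        W2      42     elec
10     17        W5       5   garden
value_counts of category:
category
garden    2
tools     1
toys      1
elec      1
Name: count, dtype: int64
reset_index():
  category  count
0   garden      2
1    tools      1
2     toys      1
3     elec      1
filter rows where category in ['tools', 'garden']:
  category  count
0   garden      2
1    tools      1

3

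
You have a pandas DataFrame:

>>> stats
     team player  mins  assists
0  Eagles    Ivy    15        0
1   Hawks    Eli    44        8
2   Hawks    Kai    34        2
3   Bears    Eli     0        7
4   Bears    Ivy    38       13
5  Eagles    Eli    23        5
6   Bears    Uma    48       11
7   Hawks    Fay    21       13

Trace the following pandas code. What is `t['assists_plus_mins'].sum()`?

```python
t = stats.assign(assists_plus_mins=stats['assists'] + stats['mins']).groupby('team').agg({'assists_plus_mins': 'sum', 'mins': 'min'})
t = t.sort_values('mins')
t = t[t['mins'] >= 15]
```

165

add column assists_plus_mins = stats['assists'] + stats['mins']:
     team player  mins  assists  assists_plus_mins
0  Eagles    Ivy    15        0                 15
1   Hawks    Eli    44        8                 52
2   Hawks    Kai    34        2                 36
3   Bears    Eli     0        7                  7
4   Bears    Ivy    38       13                 51
5  Eagles    Eli    23        5                 28
6   Bears    Uma    48       11                 59
7   Hawks    Fay    21       13                 34
group by team: sum(assists_plus_mins), min(mins):
        assists_plus_mins  mins
team                           
Bears                 117     0
Eagles                 43    15
Hawks                 122    21
sort by mins:
        assists_plus_mins  mins
team                           
Bears                 117     0
Eagles                 43    15
Hawks                 122    21
filter rows where mins >= 15:
        assists_plus_mins  mins
team                           
Eagles                 43    15
Hawks                 122    21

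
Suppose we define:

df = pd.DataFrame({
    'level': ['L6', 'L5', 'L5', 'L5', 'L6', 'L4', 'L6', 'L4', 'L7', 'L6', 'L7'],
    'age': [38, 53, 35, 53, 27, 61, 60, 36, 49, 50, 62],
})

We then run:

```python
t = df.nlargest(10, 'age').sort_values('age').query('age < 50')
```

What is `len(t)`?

4

take 10 rows with largest age:
   level  age
10    L7   62
5     L4   61
6     L6   60
1     L5   53
3     L5   53
9     L6   50
8     L7   49
0     L6   38
7     L4   36
2     L5   35
sort by age:
   level  age
2     L5   35
7     L4   36
0     L6   38
8     L7   49
9     L6   50
1     L5   53
3     L5   53
6     L6   60
5     L4   61
10    L7   62
filter rows where age < 50:
  level  age
2    L5   35
7    L4   36
0    L6   38
8    L7   49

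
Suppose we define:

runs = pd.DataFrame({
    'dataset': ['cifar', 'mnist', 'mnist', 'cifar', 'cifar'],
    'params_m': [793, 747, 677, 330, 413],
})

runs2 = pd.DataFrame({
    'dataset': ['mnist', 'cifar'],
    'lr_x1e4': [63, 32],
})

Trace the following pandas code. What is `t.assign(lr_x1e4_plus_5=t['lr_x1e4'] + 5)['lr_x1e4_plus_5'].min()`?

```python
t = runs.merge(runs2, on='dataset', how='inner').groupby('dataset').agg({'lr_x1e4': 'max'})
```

37

merge on 'dataset' (how='inner') → 5 rows:
  dataset  params_m  lr_x1e4
0   cifar       793       32
1   mnist       747       63
2   mnist       677       63
3   cifar       330       32
4   cifar       413       32
group by dataset, max of lr_x1e4:
         lr_x1e4
dataset         
cifar         32
mnist         63
add column lr_x1e4_plus_5 = t['lr_x1e4'] + 5:
         lr_x1e4  lr_x1e4_plus_5
dataset                         
cifar         32              37
mnist         63              68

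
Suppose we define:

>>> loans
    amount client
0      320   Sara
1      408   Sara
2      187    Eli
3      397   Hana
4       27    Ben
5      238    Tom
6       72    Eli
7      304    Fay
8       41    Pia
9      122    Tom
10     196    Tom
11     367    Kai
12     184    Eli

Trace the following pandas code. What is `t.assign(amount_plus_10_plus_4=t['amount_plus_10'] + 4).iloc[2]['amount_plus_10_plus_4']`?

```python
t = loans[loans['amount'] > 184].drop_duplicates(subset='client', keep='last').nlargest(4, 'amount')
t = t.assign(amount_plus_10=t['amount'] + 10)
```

381

filter rows where amount > 184:
    amount client
0      320   Sara
1      408   Sara
2      187    Eli
3      397   Hana
5      238    Tom
7      304    Fay
10     196    Tom
11     367    Kai
drop duplicate client (keep=last):
    amount client
1      408   Sara
2      187    Eli
3      397   Hana
7      304    Fay
10     196    Tom
11     367    Kai
take 4 rows with largest amount:
    amount client
1      408   Sara
3      397   Hana
11     367    Kai
7      304    Fay
add column amount_plus_10 = t['amount'] + 10:
    amount client  amount_plus_10
1      408   Sara             418
3      397   Hana             407
11     367    Kai             377
7      304    Fay             314
add column amount_plus_10_plus_4 = t['amount_plus_10'] + 4:
    amount client  amount_plus_10  amount_plus_10_plus_4
1      408   Sara             418                    422
3      397   Hana             407                    411
11     367    Kai             377                    381
7      304    Fay             314                    318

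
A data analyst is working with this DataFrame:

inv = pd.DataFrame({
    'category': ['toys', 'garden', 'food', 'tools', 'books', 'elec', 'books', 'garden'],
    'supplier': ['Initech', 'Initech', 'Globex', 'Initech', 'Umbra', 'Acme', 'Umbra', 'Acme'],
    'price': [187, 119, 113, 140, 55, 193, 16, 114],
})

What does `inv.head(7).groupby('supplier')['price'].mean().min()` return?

take first 7 rows:
  category supplier  price
0     toys  Initech    187
1   garden  Initech    119
2     food   Globex    113
3    tools  Initech    140
4    books    Umbra     55
5     elec     Acme    193
6    books    Umbra     16
group by supplier, mean of price:
supplier
Acme       193.000000
Globex     113.000000
Initech    148.666667
Umbra       35.500000
Name: price, dtype: float64
Hence 35.5.

35.5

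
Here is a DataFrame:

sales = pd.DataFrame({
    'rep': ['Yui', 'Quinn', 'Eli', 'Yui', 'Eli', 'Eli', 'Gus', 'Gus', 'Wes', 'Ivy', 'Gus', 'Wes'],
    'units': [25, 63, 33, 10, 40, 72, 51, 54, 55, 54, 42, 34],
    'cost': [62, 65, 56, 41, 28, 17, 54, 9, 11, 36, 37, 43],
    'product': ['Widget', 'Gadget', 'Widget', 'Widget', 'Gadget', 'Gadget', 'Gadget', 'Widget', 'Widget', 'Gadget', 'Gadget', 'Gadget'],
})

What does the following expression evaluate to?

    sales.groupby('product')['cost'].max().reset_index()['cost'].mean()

63.5

group by product, max of cost:
product
Gadget    65
Widget    62
Name: cost, dtype: int64
reset_index():
  product  cost
0  Gadget    65
1  Widget    62
Hence 63.5.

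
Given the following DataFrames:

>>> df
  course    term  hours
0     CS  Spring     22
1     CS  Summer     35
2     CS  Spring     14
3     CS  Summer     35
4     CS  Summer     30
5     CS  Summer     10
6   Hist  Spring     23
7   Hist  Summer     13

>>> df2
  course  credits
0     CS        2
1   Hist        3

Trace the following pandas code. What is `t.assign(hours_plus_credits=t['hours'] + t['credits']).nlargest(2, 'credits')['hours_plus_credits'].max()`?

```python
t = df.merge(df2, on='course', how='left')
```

merge on 'course' (how='left') → 8 rows:
  course    term  hours  credits
0     CS  Spring     22        2
1     CS  Summer     35        2
2     CS  Spring     14        2
3     CS  Summer     35        2
4     CS  Summer     30        2
5     CS  Summer     10        2
6   Hist  Spring     23        3
7   Hist  Summer     13        3
add column hours_plus_credits = t['hours'] + t['credits']:
  course    term  hours  credits  hours_plus_credits
0     CS  Spring     22        2                  24
1     CS  Summer     35        2                  37
2     CS  Spring     14        2                  16
3     CS  Summer     35        2                  37
4     CS  Summer     30        2                  32
5     CS  Summer     10        2                  12
6   Hist  Spring     23        3                  26
7   Hist  Summer     13        3                  16
take 2 rows with largest credits:
  course    term  hours  credits  hours_plus_credits
6   Hist  Spring     23        3                  26
7   Hist  Summer     13        3                  16

26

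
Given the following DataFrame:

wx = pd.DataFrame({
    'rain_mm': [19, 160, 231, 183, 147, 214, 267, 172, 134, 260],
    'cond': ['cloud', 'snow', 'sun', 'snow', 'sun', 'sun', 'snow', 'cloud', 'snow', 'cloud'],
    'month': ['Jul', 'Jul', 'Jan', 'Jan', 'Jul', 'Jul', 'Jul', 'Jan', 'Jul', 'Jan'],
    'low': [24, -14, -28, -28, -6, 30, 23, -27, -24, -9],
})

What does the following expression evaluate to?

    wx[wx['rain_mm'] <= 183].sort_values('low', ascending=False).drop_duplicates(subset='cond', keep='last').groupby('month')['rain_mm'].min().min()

147

filter rows where rain_mm <= 183:
   rain_mm   cond month  low
0       19  cloud   Jul   24
1      160   snow   Jul  -14
3      183   snow   Jan  -28
4      147    sun   Jul   -6
7      172  cloud   Jan  -27
8      134   snow   Jul  -24
sort by low descending:
   rain_mm   cond month  low
0       19  cloud   Jul   24
4      147    sun   Jul   -6
1      160   snow   Jul  -14
8      134   snow   Jul  -24
7      172  cloud   Jan  -27
3      183   snow   Jan  -28
drop duplicate cond (keep=last):
   rain_mm   cond month  low
4      147    sun   Jul   -6
7      172  cloud   Jan  -27
3      183   snow   Jan  -28
group by month, min of rain_mm:
month
Jan    172
Jul    147
Name: rain_mm, dtype: int64
The min of the resulting series is 147.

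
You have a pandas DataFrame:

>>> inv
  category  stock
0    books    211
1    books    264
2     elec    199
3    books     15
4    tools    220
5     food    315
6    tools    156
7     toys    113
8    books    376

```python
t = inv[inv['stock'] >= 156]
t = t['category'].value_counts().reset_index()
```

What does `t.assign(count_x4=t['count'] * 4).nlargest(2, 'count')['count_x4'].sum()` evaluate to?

20

filter rows where stock >= 156:
  category  stock
0    books    211
1    books    264
2     elec    199
4    tools    220
5     food    315
6    tools    156
8    books    376
value_counts of category:
category
books    3
tools    2
elec     1
food     1
Name: count, dtype: int64
reset_index():
  category  count
0    books      3
1    tools      2
2     elec      1
3     food      1
add column count_x4 = t['count'] * 4:
  category  count  count_x4
0    books      3        12
1    tools      2         8
2     elec      1         4
3     food      1         4
take 2 rows with largest count:
  category  count  count_x4
0    books      3        12
1    tools      2         8
Hence 20.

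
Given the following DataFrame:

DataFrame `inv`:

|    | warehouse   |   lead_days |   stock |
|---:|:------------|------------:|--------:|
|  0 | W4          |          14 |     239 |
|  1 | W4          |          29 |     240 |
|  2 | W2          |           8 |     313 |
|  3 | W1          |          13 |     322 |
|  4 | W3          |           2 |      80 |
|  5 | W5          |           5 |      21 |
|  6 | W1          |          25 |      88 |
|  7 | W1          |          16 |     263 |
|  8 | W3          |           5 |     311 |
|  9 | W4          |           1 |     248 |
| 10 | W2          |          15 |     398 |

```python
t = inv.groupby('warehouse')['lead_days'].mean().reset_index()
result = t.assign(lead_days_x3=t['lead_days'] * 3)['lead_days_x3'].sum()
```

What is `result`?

158.0

group by warehouse, mean of lead_days:
warehouse
W1    18.000000
W2    11.500000
W3     3.500000
W4    14.666667
W5     5.000000
Name: lead_days, dtype: float64
reset_index():
  warehouse  lead_days
0        W1  18.000000
1        W2  11.500000
2        W3   3.500000
3        W4  14.666667
4        W5   5.000000
add column lead_days_x3 = t['lead_days'] * 3:
  warehouse  lead_days  lead_days_x3
0        W1  18.000000          54.0
1        W2  11.500000          34.5
2        W3   3.500000          10.5
3        W4  14.666667          44.0
4        W5   5.000000          15.0
The sum of column 'lead_days_x3' is 158.0.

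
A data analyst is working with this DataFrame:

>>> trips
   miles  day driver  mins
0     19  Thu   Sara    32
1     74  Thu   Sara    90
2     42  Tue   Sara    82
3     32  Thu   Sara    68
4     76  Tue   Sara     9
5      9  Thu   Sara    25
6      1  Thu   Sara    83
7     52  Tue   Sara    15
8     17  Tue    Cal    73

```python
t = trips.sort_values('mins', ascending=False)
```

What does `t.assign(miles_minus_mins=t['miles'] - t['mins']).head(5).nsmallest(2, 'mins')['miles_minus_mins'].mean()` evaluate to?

sort by mins descending:
   miles  day driver  mins
1     74  Thu   Sara    90
6      1  Thu   Sara    83
2     42  Tue   Sara    82
8     17  Tue    Cal    73
3     32  Thu   Sara    68
0     19  Thu   Sara    32
5      9  Thu   Sara    25
7     52  Tue   Sara    15
4     76  Tue   Sara     9
add column miles_minus_mins = t['miles'] - t['mins']:
   miles  day driver  mins  miles_minus_mins
1     74  Thu   Sara    90               -16
6      1  Thu   Sara    83               -82
2     42  Tue   Sara    82               -40
8     17  Tue    Cal    73               -56
3     32  Thu   Sara    68               -36
0     19  Thu   Sara    32               -13
5      9  Thu   Sara    25               -16
7     52  Tue   Sara    15                37
4     76  Tue   Sara     9                67
take first 5 rows:
   miles  day driver  mins  miles_minus_mins
1     74  Thu   Sara    90               -16
6      1  Thu   Sara    83               -82
2     42  Tue   Sara    82               -40
8     17  Tue    Cal    73               -56
3     32  Thu   Sara    68               -36
take 2 rows with smallest mins:
   miles  day driver  mins  miles_minus_mins
3     32  Thu   Sara    68               -36
8     17  Tue    Cal    73               -56

-46.0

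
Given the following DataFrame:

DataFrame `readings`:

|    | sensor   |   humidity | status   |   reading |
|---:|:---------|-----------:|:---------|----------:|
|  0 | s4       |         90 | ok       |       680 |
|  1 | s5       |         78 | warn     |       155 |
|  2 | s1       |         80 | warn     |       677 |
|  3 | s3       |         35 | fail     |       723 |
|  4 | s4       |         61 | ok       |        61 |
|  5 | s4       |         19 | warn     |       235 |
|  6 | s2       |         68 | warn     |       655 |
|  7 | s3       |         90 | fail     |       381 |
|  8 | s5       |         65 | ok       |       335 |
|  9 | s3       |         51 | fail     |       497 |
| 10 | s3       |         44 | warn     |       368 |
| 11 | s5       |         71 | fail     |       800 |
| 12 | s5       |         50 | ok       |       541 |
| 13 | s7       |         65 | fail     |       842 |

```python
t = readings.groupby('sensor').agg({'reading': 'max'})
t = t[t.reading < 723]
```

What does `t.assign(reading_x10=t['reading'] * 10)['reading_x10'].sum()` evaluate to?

group by sensor, max of reading:
        reading
sensor         
s1          677
s2          655
s3          723
s4          680
s5          800
s7          842
filter rows where reading < 723:
        reading
sensor         
s1          677
s2          655
s4          680
add column reading_x10 = t['reading'] * 10:
        reading  reading_x10
sensor                      
s1          677         6770
s2          655         6550
s4          680         6800
Finally, sum of column 'reading_x10' = 20120.

20120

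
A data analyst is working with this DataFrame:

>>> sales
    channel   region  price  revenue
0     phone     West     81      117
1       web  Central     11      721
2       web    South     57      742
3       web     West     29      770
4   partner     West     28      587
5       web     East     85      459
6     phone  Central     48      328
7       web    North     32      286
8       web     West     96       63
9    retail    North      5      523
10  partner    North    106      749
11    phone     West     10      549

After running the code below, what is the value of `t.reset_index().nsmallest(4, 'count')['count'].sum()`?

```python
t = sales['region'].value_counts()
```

value_counts of region:
region
West       5
North      3
Central    2
South      1
East       1
Name: count, dtype: int64
reset_index():
    region  count
0     West      5
1    North      3
2  Central      2
3    South      1
4     East      1
take 4 rows with smallest count:
    region  count
3    South      1
4     East      1
2  Central      2
1    North      3
Taking the sum of column 'count' gives 7.

7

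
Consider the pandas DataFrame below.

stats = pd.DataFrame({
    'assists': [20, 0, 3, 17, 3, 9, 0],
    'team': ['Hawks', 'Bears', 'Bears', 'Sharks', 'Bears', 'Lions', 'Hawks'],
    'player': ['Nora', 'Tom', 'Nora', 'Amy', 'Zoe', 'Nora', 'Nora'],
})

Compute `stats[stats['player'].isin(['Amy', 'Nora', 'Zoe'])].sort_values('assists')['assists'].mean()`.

8.66666666667

filter rows where player in ['Amy', 'Nora', 'Zoe']:
   assists    team player
0       20   Hawks   Nora
2        3   Bears   Nora
3       17  Sharks    Amy
4        3   Bears    Zoe
5        9   Lions   Nora
6        0   Hawks   Nora
sort by assists:
   assists    team player
6        0   Hawks   Nora
2        3   Bears   Nora
4        3   Bears    Zoe
5        9   Lions   Nora
3       17  Sharks    Amy
0       20   Hawks   Nora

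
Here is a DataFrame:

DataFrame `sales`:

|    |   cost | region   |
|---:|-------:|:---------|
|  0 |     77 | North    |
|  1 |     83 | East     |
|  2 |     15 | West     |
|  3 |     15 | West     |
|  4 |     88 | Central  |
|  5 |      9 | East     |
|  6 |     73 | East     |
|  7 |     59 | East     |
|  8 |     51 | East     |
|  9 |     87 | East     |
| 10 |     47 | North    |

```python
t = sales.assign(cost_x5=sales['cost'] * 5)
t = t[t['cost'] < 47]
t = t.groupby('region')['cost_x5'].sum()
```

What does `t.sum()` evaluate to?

195

add column cost_x5 = sales['cost'] * 5:
    cost   region  cost_x5
0     77    North      385
1     83     East      415
2     15     West       75
3     15     West       75
4     88  Central      440
5      9     East       45
6     73     East      365
7     59     East      295
8     51     East      255
9     87     East      435
10    47    North      235
filter rows where cost < 47:
   cost region  cost_x5
2    15   West       75
3    15   West       75
5     9   East       45
group by region, sum of cost_x5:
region
East     45
West    150
Name: cost_x5, dtype: int64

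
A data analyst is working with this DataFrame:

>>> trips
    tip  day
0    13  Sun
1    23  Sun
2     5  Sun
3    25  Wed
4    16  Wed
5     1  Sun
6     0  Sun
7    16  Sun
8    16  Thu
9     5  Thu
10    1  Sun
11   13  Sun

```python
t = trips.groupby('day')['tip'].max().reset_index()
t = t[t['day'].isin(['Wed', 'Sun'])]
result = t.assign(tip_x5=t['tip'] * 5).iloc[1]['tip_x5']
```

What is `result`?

group by day, max of tip:
day
Sun    23
Thu    16
Wed    25
Name: tip, dtype: int64
reset_index():
   day  tip
0  Sun   23
1  Thu   16
2  Wed   25
filter rows where day in ['Wed', 'Sun']:
   day  tip
0  Sun   23
2  Wed   25
add column tip_x5 = t['tip'] * 5:
   day  tip  tip_x5
0  Sun   23     115
2  Wed   25     125

125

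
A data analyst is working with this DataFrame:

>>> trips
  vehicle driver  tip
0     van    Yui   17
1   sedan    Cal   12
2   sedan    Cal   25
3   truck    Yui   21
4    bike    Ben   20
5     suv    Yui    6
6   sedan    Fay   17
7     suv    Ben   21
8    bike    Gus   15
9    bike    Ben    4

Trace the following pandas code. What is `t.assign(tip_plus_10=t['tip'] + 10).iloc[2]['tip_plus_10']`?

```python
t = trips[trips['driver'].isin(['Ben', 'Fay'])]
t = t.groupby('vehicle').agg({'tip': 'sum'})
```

filter rows where driver in ['Ben', 'Fay']:
  vehicle driver  tip
4    bike    Ben   20
6   sedan    Fay   17
7     suv    Ben   21
9    bike    Ben    4
group by vehicle, sum of tip:
         tip
vehicle     
bike      24
sedan     17
suv       21
add column tip_plus_10 = t['tip'] + 10:
         tip  tip_plus_10
vehicle                  
bike      24           34
sedan     17           27
suv       21           31
The value at position 2, column 'tip_plus_10' is 31.

31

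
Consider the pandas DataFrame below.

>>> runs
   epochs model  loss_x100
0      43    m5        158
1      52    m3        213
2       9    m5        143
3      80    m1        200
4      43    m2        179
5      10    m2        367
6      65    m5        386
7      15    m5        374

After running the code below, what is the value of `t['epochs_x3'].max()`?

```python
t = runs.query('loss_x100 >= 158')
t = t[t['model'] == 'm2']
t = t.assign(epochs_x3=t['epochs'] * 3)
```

129

filter rows where loss_x100 >= 158:
   epochs model  loss_x100
0      43    m5        158
1      52    m3        213
3      80    m1        200
4      43    m2        179
5      10    m2        367
6      65    m5        386
7      15    m5        374
filter rows where model == 'm2':
   epochs model  loss_x100
4      43    m2        179
5      10    m2        367
add column epochs_x3 = t['epochs'] * 3:
   epochs model  loss_x100  epochs_x3
4      43    m2        179        129
5      10    m2        367         30
Then the max of column 'epochs_x3': 129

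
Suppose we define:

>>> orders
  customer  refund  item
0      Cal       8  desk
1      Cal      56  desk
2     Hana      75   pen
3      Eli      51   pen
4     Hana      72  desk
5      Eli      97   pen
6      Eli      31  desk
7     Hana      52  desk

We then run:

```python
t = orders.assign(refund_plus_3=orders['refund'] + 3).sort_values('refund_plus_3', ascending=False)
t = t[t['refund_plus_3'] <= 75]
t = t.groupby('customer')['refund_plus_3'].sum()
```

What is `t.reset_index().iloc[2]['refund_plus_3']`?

130

add column refund_plus_3 = orders['refund'] + 3:
  customer  refund  item  refund_plus_3
0      Cal       8  desk             11
1      Cal      56  desk             59
2     Hana      75   pen             78
3      Eli      51   pen             54
4     Hana      72  desk             75
5      Eli      97   pen            100
6      Eli      31  desk             34
7     Hana      52  desk             55
sort by refund_plus_3 descending:
  customer  refund  item  refund_plus_3
5      Eli      97   pen            100
2     Hana      75   pen             78
4     Hana      72  desk             75
1      Cal      56  desk             59
7     Hana      52  desk             55
3      Eli      51   pen             54
6      Eli      31  desk             34
0      Cal       8  desk             11
filter rows where refund_plus_3 <= 75:
  customer  refund  item  refund_plus_3
4     Hana      72  desk             75
1      Cal      56  desk             59
7     Hana      52  desk             55
3      Eli      51   pen             54
6      Eli      31  desk             34
0      Cal       8  desk             11
group by customer, sum of refund_plus_3:
customer
Cal      70
Eli      88
Hana    130
Name: refund_plus_3, dtype: int64
reset_index():
  customer  refund_plus_3
0      Cal             70
1      Eli             88
2     Hana            130
Hence 130.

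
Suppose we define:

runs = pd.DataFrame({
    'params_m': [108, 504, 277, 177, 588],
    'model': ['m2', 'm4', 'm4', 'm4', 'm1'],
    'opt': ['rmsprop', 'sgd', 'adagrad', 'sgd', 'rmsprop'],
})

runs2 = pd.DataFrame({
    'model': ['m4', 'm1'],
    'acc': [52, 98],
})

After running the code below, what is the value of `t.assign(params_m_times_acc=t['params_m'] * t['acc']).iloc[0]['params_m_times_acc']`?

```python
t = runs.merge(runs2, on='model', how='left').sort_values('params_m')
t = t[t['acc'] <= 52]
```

merge on 'model' (how='left') → 5 rows:
   params_m model      opt   acc
0       108    m2  rmsprop   NaN
1       504    m4      sgd  52.0
2       277    m4  adagrad  52.0
3       177    m4      sgd  52.0
4       588    m1  rmsprop  98.0
sort by params_m:
   params_m model      opt   acc
0       108    m2  rmsprop   NaN
3       177    m4      sgd  52.0
2       277    m4  adagrad  52.0
1       504    m4      sgd  52.0
4       588    m1  rmsprop  98.0
filter rows where acc <= 52:
   params_m model      opt   acc
3       177    m4      sgd  52.0
2       277    m4  adagrad  52.0
1       504    m4      sgd  52.0
add column params_m_times_acc = t['params_m'] * t['acc']:
   params_m model      opt   acc  params_m_times_acc
3       177    m4      sgd  52.0              9204.0
2       277    m4  adagrad  52.0             14404.0
1       504    m4      sgd  52.0             26208.0
Then the value at position 0, column 'params_m_times_acc': 9204.0

9204.0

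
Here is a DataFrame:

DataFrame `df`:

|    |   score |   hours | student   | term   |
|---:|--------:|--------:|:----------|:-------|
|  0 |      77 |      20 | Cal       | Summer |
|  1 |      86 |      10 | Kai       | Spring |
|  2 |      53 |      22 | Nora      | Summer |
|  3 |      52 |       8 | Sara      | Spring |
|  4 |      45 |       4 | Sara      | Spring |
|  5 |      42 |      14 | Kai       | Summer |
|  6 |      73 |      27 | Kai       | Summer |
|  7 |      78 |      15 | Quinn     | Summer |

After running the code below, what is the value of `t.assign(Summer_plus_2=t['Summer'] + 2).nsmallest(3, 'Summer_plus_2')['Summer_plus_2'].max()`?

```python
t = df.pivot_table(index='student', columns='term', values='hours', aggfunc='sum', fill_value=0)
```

pivot: rows=student, cols=term, sum(hours):
term     Spring  Summer
student                
Cal           0      20
Kai          10      41
Nora          0      22
Quinn         0      15
Sara         12       0
add column Summer_plus_2 = t['Summer'] + 2:
term     Spring  Summer  Summer_plus_2
student                               
Cal           0      20             22
Kai          10      41             43
Nora          0      22             24
Quinn         0      15             17
Sara         12       0              2
take 3 rows with smallest Summer_plus_2:
term     Spring  Summer  Summer_plus_2
student                               
Sara         12       0              2
Quinn         0      15             17
Cal           0      20             22
Finally, max of column 'Summer_plus_2' = 22.

22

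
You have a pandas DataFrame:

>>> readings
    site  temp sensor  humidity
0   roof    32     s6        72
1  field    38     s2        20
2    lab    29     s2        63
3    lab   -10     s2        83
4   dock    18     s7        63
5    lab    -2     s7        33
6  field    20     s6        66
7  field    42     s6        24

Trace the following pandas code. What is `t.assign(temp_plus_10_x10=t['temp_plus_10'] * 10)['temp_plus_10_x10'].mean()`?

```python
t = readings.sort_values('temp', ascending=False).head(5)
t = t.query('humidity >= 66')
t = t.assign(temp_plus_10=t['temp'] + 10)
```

sort by temp descending:
    site  temp sensor  humidity
7  field    42     s6        24
1  field    38     s2        20
0   roof    32     s6        72
2    lab    29     s2        63
6  field    20     s6        66
4   dock    18     s7        63
5    lab    -2     s7        33
3    lab   -10     s2        83
take first 5 rows:
    site  temp sensor  humidity
7  field    42     s6        24
1  field    38     s2        20
0   roof    32     s6        72
2    lab    29     s2        63
6  field    20     s6        66
filter rows where humidity >= 66:
    site  temp sensor  humidity
0   roof    32     s6        72
6  field    20     s6        66
add column temp_plus_10 = t['temp'] + 10:
    site  temp sensor  humidity  temp_plus_10
0   roof    32     s6        72            42
6  field    20     s6        66            30
add column temp_plus_10_x10 = t['temp_plus_10'] * 10:
    site  temp sensor  humidity  temp_plus_10  temp_plus_10_x10
0   roof    32     s6        72            42               420
6  field    20     s6        66            30               300
Hence 360.0.

360.0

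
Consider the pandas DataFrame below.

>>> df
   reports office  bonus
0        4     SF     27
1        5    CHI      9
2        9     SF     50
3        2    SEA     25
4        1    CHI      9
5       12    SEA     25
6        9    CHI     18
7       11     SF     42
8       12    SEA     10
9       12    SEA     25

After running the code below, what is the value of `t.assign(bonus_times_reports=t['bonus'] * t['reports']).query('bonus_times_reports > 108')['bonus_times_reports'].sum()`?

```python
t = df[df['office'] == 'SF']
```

912

filter rows where office == 'SF':
   reports office  bonus
0        4     SF     27
2        9     SF     50
7       11     SF     42
add column bonus_times_reports = t['bonus'] * t['reports']:
   reports office  bonus  bonus_times_reports
0        4     SF     27                  108
2        9     SF     50                  450
7       11     SF     42                  462
filter rows where bonus_times_reports > 108:
   reports office  bonus  bonus_times_reports
2        9     SF     50                  450
7       11     SF     42                  462
Reading off the sum of column 'bonus_times_reports', we get 912.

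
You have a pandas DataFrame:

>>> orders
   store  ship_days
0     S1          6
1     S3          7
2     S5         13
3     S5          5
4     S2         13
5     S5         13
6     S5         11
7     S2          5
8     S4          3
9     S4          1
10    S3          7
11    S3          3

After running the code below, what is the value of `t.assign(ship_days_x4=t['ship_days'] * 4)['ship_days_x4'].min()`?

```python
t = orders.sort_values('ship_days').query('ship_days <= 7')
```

sort by ship_days:
   store  ship_days
9     S4          1
8     S4          3
11    S3          3
3     S5          5
7     S2          5
0     S1          6
1     S3          7
10    S3          7
6     S5         11
2     S5         13
4     S2         13
5     S5         13
filter rows where ship_days <= 7:
   store  ship_days
9     S4          1
8     S4          3
11    S3          3
3     S5          5
7     S2          5
0     S1          6
1     S3          7
10    S3          7
add column ship_days_x4 = t['ship_days'] * 4:
   store  ship_days  ship_days_x4
9     S4          1             4
8     S4          3            12
11    S3          3            12
3     S5          5            20
7     S2          5            20
0     S1          6            24
1     S3          7            28
10    S3          7            28
The min of column 'ship_days_x4' is 4.

4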